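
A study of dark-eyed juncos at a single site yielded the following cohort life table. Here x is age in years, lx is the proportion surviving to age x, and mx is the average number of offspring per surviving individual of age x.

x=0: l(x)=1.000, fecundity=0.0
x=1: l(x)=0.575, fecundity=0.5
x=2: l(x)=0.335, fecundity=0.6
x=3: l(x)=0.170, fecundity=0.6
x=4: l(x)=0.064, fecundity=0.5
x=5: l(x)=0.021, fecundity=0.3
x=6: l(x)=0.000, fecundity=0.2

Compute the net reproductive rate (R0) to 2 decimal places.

0.63

lx·mx by age: 0, 0.2875, 0.201, 0.102, 0.032, 0.0063, 0
R0 = Σ lx·mx = 0.6288 → 0.63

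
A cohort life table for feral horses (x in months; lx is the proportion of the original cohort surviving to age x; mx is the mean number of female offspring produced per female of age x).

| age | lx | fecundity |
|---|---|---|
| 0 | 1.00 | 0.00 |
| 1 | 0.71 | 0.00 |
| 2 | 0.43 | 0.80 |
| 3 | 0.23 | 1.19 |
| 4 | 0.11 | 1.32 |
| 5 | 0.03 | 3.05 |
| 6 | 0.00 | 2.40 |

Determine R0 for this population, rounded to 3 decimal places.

lx·mx by age: 0, 0, 0.344, 0.2737, 0.1452, 0.0915, 0
R0 = Σ lx·mx = 0.8544 → 0.854

0.854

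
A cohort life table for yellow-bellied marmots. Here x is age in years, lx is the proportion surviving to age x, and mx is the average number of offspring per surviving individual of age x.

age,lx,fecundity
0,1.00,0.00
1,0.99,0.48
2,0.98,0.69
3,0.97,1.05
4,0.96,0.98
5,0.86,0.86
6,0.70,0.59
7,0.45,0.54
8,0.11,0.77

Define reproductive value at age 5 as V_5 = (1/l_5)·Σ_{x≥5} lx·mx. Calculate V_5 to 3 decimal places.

1.721

lx·mx for x ≥ 5: 0.7396, 0.413, 0.243, 0.0847 → sum = 1.4803
V_5 = 1.4803 / l_5 = 1.4803 / 0.86 = 1.721279… → 1.721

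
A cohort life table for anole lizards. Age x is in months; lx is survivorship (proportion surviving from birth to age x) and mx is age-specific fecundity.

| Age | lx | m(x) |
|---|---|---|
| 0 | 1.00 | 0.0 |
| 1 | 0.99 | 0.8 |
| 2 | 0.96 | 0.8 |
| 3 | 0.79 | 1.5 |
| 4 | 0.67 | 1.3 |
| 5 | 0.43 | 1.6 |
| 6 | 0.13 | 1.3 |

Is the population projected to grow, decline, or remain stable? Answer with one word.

R0 = Σ lx·mx = 0 + 0.792 + 0.768 + 1.185 + 0.871 + 0.688 + 0.169 = 4.473
R0 > 1, so the population is growing.

growing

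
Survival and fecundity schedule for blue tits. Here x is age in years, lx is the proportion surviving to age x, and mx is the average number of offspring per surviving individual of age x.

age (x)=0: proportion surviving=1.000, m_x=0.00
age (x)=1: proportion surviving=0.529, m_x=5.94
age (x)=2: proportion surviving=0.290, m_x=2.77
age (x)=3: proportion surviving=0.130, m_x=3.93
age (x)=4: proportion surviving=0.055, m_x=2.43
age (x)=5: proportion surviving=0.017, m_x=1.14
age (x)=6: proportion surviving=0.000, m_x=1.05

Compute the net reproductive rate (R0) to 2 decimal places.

4.61

lx·mx by age: 0, 3.14226, 0.8033, 0.5109, 0.13365, 0.01938, 0
R0 = Σ lx·mx = 4.60949 → 4.61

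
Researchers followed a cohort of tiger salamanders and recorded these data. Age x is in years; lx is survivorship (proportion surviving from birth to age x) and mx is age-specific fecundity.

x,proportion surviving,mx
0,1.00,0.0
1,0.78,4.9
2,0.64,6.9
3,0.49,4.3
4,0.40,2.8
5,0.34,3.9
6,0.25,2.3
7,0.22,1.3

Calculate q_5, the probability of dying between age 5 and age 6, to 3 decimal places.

0.265

q_5 = (l_5 − l_6) / l_5 = (0.34 − 0.25) / 0.34
     = 0.09 / 0.34 = 0.264706… → 0.265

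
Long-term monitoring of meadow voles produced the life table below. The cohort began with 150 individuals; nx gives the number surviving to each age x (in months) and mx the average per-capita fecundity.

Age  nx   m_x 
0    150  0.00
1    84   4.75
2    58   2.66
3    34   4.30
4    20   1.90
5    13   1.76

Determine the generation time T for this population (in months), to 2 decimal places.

lx = nx/n0 = nx/150: 1, 0.56, 0.38667…, 0.22667…, 0.13333…, 0.08667…
lx·mx: 0, 2.66, 1.028533…, 0.974667…, 0.253333…, 0.152533… → R0 = 5.069067…
x·lx·mx: 0, 2.66, 2.057067…, 2.924…, 1.013333…, 0.762667… → Σ = 9.417067…
T = 9.417067… / 5.069067… = 1.857752… → 1.86

1.86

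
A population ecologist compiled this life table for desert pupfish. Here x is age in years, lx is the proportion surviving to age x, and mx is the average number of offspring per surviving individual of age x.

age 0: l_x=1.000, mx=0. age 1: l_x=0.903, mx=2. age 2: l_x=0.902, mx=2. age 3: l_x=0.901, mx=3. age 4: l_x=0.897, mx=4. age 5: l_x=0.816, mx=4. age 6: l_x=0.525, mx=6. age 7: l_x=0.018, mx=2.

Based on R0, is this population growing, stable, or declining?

growing

R0 = Σ lx·mx = 0 + 1.806 + 1.804 + 2.703 + 3.588 + 3.264 + 3.15 + 0.036 = 16.351
R0 > 1, so the population is growing.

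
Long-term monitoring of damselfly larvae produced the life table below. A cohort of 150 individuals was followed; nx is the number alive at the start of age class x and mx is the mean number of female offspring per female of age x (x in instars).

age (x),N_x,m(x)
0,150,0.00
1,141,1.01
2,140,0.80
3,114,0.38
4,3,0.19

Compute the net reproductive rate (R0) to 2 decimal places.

lx = nx/n0 = nx/150: 1, 0.94, 0.93333…, 0.76, 0.02
lx·mx by age: 0, 0.9494, 0.746667…, 0.2888, 0.0038
R0 = Σ lx·mx = 1.988667… → 1.99

1.99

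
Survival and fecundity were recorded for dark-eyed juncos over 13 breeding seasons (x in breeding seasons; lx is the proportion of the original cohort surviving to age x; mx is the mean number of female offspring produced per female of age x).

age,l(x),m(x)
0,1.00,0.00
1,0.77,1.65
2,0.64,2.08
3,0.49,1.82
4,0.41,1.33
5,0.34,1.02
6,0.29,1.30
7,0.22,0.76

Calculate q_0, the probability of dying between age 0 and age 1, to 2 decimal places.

q_0 = (l_0 − l_1) / l_0 = (1 − 0.77) / 1
     = 0.23 / 1 = 0.23 → 0.23

0.23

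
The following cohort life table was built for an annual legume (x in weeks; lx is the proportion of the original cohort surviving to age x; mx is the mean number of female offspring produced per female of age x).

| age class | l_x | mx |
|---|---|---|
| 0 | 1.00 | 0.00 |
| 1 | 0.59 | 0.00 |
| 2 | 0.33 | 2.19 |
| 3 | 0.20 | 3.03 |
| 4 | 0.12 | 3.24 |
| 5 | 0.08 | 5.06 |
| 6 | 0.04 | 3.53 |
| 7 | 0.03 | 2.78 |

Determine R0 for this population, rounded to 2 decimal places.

lx·mx by age: 0, 0, 0.7227, 0.606, 0.3888, 0.4048, 0.1412, 0.0834
R0 = Σ lx·mx = 2.3469 → 2.35

2.35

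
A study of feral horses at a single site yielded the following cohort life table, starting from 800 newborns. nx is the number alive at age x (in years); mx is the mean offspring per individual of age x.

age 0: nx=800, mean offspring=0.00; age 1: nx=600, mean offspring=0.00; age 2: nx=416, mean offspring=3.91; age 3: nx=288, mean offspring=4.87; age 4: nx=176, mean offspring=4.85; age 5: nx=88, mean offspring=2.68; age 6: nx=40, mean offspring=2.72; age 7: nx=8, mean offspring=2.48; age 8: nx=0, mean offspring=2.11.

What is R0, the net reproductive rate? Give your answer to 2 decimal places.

5.31

lx = nx/n0 = nx/800: 1, 0.75, 0.52, 0.36, 0.22, 0.11, 0.05, 0.01, 0
lx·mx by age: 0, 0, 2.0332, 1.7532, 1.067, 0.2948, 0.136, 0.0248, 0
R0 = Σ lx·mx = 5.309 → 5.31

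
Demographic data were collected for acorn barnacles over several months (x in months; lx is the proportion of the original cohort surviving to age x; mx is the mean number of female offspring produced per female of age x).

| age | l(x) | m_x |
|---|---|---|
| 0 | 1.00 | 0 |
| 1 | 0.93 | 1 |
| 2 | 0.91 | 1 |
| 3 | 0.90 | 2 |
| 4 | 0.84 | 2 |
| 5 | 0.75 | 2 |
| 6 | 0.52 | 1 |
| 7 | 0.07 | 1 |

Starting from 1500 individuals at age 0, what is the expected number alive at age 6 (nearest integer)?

Expected survivors = N0 · l_6 = 1500 × 0.52 = 780 → 780

780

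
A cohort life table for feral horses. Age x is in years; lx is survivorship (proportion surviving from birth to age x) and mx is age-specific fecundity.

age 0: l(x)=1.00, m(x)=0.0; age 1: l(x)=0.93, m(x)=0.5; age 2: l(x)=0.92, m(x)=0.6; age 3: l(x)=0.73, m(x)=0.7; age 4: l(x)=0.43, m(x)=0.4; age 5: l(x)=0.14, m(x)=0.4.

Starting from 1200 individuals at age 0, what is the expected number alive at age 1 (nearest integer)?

Expected survivors = N0 · l_1 = 1200 × 0.93 = 1116 → 1116

1116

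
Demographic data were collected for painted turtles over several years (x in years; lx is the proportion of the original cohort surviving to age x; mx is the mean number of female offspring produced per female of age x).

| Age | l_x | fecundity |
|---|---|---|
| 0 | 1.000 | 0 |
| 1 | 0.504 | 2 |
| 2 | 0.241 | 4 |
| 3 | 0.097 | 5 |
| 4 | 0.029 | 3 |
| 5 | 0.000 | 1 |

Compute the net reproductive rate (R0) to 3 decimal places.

2.544

lx·mx by age: 0, 1.008, 0.964, 0.485, 0.087, 0
R0 = Σ lx·mx = 2.544 → 2.544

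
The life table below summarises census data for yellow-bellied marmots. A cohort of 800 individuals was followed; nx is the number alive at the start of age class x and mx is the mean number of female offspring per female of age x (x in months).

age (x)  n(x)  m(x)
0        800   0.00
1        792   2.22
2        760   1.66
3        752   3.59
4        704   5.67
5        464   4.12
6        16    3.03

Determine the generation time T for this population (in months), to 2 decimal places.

lx = nx/n0 = nx/800: 1, 0.99, 0.95, 0.94, 0.88, 0.58, 0.02
lx·mx: 0, 2.1978, 1.577, 3.3746, 4.9896, 2.3896, 0.0606 → R0 = 14.5892
x·lx·mx: 0, 2.1978, 3.154, 10.1238, 19.9584, 11.948, 0.3636 → Σ = 47.7456
T = 47.7456 / 14.5892 = 3.272667… → 3.27

3.27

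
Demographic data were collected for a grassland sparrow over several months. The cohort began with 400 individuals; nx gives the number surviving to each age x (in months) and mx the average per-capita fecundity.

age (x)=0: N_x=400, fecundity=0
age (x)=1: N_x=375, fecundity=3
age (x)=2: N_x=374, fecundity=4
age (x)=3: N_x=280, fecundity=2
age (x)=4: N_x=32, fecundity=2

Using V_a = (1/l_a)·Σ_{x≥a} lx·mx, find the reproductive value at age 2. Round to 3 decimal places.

5.668

lx = nx/n0 = nx/400: 1, 0.9375, 0.935, 0.7, 0.08
lx·mx for x ≥ 2: 3.74, 1.4, 0.16 → sum = 5.3
V_2 = 5.3 / l_2 = 5.3 / 0.935 = 5.668449… → 5.668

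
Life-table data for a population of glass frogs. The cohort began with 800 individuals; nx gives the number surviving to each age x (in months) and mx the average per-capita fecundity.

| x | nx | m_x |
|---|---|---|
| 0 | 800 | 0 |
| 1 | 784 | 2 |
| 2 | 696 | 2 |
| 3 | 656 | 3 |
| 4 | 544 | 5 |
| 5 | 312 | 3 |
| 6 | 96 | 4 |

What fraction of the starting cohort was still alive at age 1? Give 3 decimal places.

l_1 = n_1/n_0 = 784/800 = 0.98 → 0.980

0.980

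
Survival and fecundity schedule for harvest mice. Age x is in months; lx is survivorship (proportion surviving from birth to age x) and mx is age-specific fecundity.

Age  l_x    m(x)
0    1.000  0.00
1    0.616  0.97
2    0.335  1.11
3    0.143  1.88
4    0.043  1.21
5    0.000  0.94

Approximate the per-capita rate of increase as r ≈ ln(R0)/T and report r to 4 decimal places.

R0 = Σ lx·mx = 0 + 0.59752 + 0.37185 + 0.26884 + 0.05203 + 0 = 1.29024
Σ x·lx·mx = 2.35586; T = 2.35586/1.29024 = 1.82591…
r ≈ ln(R0)/T = ln(1.29024)/1.82591… = 0.139562… → 0.1396

0.1396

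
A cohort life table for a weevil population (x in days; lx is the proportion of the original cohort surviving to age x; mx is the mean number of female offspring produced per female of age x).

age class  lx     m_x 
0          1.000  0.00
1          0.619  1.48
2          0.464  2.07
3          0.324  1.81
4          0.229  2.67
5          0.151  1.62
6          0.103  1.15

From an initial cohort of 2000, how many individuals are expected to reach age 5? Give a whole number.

Expected survivors = N0 · l_5 = 2000 × 0.151 = 302 → 302

302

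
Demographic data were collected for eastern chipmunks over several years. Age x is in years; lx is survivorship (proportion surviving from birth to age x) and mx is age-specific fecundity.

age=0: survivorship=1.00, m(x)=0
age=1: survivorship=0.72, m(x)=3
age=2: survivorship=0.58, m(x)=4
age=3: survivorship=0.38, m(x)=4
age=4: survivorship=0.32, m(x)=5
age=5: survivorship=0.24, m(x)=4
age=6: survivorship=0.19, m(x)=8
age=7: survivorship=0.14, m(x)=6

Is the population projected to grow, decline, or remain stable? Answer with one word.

R0 = Σ lx·mx = 0 + 2.16 + 2.32 + 1.52 + 1.6 + 0.96 + 1.52 + 0.84 = 10.92
R0 > 1, so the population is growing.

growing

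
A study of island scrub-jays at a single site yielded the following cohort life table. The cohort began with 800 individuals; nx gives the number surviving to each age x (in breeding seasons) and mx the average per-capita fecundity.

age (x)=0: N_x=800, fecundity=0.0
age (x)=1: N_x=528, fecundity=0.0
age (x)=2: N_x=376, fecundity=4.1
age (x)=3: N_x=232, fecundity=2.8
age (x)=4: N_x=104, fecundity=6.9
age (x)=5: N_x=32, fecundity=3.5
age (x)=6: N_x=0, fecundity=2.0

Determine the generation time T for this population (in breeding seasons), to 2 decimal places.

2.80

lx = nx/n0 = nx/800: 1, 0.66, 0.47, 0.29, 0.13, 0.04, 0
lx·mx: 0, 0, 1.927, 0.812, 0.897, 0.14, 0 → R0 = 3.776
x·lx·mx: 0, 0, 3.854, 2.436, 3.588, 0.7, 0 → Σ = 10.578
T = 10.578 / 3.776 = 2.801377… → 2.80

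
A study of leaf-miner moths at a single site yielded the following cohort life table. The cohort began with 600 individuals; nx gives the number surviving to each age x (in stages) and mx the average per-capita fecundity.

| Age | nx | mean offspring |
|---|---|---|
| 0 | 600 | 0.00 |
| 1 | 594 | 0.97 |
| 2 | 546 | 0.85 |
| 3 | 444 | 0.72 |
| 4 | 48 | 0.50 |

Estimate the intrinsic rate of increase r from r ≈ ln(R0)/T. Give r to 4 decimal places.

0.4519

lx = nx/n0 = nx/600: 1, 0.99, 0.91, 0.74, 0.08
R0 = Σ lx·mx = 0 + 0.9603 + 0.7735 + 0.5328 + 0.04 = 2.3066
Σ x·lx·mx = 4.2657; T = 4.2657/2.3066 = 1.84935…
r ≈ ln(R0)/T = ln(2.3066)/1.84935… = 0.45193… → 0.4519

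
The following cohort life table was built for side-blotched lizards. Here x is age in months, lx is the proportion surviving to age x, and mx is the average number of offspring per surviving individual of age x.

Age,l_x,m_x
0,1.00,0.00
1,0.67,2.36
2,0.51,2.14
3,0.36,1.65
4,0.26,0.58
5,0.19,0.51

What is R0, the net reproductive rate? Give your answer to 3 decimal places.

lx·mx by age: 0, 1.5812, 1.0914, 0.594, 0.1508, 0.0969
R0 = Σ lx·mx = 3.5143 → 3.514

3.514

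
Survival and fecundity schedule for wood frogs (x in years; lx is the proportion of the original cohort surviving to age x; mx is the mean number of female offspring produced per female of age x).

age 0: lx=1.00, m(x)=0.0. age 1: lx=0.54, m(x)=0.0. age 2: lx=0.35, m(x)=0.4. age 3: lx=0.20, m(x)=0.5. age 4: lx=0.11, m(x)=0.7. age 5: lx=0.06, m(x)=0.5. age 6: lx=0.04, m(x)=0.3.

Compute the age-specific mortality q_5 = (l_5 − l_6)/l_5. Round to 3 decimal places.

0.333

q_5 = (l_5 − l_6) / l_5 = (0.06 − 0.04) / 0.06
     = 0.02 / 0.06 = 0.333333… → 0.333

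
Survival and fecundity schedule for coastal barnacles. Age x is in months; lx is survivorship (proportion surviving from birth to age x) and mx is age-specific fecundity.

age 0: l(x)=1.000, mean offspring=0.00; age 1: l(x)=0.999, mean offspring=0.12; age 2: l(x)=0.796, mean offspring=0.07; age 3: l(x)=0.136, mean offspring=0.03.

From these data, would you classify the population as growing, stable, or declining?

R0 = Σ lx·mx = 0 + 0.11988 + 0.05572 + 0.00408 = 0.17968
R0 < 1, so the population is declining.

declining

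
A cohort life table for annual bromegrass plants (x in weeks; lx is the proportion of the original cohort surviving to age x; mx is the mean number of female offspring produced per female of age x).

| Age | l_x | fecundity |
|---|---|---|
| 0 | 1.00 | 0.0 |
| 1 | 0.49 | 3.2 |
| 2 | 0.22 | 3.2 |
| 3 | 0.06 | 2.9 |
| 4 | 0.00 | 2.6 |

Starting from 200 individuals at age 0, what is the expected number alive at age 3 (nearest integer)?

Expected survivors = N0 · l_3 = 200 × 0.06 = 12 → 12

12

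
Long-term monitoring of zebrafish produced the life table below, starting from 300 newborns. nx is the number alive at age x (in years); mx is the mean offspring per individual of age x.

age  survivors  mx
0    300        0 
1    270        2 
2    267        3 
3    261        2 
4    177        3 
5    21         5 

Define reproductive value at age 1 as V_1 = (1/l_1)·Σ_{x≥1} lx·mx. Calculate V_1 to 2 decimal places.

lx = nx/n0 = nx/300: 1, 0.9, 0.89, 0.87, 0.59, 0.07
lx·mx for x ≥ 1: 1.8, 2.67, 1.74, 1.77, 0.35 → sum = 8.33
V_1 = 8.33 / l_1 = 8.33 / 0.9 = 9.255556… → 9.26

9.26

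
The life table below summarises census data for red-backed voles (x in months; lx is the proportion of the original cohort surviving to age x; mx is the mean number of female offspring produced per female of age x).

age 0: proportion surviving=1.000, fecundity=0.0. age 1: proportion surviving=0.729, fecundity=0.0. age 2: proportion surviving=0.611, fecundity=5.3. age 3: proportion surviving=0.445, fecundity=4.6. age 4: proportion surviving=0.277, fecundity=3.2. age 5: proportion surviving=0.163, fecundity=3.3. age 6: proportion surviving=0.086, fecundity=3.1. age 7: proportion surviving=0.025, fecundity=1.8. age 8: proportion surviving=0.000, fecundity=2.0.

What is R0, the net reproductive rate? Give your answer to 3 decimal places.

7.021

lx·mx by age: 0, 0, 3.2383, 2.047, 0.8864, 0.5379, 0.2666, 0.045, 0
R0 = Σ lx·mx = 7.0212 → 7.021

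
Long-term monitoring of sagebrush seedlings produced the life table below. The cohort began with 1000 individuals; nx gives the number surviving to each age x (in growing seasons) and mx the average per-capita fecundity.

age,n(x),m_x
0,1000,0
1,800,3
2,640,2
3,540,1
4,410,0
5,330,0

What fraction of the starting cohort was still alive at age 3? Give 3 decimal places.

l_3 = n_3/n_0 = 540/1000 = 0.54 → 0.540

0.540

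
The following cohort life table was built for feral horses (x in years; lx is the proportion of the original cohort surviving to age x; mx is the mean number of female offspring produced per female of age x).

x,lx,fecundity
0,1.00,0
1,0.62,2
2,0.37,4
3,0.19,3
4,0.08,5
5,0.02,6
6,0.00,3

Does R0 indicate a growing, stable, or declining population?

growing

R0 = Σ lx·mx = 0 + 1.24 + 1.48 + 0.57 + 0.4 + 0.12 + 0 = 3.81
R0 > 1, so the population is growing.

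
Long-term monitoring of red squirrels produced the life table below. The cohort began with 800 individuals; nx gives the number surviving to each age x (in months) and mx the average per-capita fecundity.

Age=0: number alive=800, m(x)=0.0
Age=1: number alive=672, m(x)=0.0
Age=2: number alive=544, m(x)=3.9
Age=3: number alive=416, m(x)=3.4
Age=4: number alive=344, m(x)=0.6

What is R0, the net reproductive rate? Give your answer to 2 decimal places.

4.68

lx = nx/n0 = nx/800: 1, 0.84, 0.68, 0.52, 0.43
lx·mx by age: 0, 0, 2.652, 1.768, 0.258
R0 = Σ lx·mx = 4.678 → 4.68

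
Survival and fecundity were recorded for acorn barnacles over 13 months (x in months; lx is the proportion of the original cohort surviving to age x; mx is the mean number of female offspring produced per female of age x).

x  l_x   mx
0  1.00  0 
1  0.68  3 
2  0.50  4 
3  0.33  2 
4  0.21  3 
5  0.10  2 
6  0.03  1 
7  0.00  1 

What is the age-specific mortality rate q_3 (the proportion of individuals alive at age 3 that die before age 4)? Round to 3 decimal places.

0.364

q_3 = (l_3 − l_4) / l_3 = (0.33 − 0.21) / 0.33
     = 0.12 / 0.33 = 0.363636… → 0.364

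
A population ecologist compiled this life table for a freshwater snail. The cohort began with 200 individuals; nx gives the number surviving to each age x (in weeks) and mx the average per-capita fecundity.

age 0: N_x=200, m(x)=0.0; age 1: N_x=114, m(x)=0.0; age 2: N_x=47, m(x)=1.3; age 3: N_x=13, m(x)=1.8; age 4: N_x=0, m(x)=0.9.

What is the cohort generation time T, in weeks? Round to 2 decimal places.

lx = nx/n0 = nx/200: 1, 0.57, 0.235, 0.065, 0
lx·mx: 0, 0, 0.3055, 0.117, 0 → R0 = 0.4225
x·lx·mx: 0, 0, 0.611, 0.351, 0 → Σ = 0.962
T = 0.962 / 0.4225 = 2.276923… → 2.28

2.28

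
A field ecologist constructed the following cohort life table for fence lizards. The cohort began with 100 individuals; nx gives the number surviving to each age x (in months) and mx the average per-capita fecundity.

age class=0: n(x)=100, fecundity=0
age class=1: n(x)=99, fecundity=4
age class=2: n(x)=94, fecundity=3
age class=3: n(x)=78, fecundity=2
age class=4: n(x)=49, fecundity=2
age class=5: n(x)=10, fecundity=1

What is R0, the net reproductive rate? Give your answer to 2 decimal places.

lx = nx/n0 = nx/100: 1, 0.99, 0.94, 0.78, 0.49, 0.1
lx·mx by age: 0, 3.96, 2.82, 1.56, 0.98, 0.1
R0 = Σ lx·mx = 9.42 → 9.42

9.42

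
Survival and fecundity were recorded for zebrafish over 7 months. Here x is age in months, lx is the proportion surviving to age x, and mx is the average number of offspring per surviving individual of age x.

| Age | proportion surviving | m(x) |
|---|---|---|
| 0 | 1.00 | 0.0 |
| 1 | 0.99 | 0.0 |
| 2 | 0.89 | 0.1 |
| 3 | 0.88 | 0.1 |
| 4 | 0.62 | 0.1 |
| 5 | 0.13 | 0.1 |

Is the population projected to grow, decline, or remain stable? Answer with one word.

declining

R0 = Σ lx·mx = 0 + 0 + 0.089 + 0.088 + 0.062 + 0.013 = 0.252
R0 < 1, so the population is declining.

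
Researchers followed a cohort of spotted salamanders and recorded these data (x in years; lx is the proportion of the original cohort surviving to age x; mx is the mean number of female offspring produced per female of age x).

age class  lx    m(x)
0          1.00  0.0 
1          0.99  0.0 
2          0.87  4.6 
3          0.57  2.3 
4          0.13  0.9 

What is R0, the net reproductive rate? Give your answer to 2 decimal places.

5.43

lx·mx by age: 0, 0, 4.002, 1.311, 0.117
R0 = Σ lx·mx = 5.43 → 5.43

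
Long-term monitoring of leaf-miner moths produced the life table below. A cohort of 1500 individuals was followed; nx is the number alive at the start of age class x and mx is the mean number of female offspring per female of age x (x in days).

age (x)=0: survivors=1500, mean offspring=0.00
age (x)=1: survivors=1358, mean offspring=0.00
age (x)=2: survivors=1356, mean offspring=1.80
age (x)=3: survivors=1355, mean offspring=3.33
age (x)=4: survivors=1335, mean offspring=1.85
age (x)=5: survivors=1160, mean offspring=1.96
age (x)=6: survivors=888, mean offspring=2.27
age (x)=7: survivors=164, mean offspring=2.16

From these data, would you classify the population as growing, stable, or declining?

growing

lx = nx/n0 = nx/1500: 1, 0.90533…, 0.904, 0.90333…, 0.89, 0.77333…, 0.592, 0.10933…
R0 = Σ lx·mx = 0 + 0 + 1.6272 + 3.0081… + 1.6465 + 1.515733… + 1.34384 + 0.23616… = 9.377533…
R0 > 1, so the population is growing.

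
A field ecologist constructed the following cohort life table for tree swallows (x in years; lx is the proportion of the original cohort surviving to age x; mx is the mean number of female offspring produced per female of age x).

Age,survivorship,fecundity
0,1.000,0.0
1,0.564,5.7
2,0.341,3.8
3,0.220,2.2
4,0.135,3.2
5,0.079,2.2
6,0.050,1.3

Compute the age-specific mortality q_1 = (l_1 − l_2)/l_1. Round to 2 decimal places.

q_1 = (l_1 − l_2) / l_1 = (0.564 − 0.341) / 0.564
     = 0.223 / 0.564 = 0.39539… → 0.40

0.40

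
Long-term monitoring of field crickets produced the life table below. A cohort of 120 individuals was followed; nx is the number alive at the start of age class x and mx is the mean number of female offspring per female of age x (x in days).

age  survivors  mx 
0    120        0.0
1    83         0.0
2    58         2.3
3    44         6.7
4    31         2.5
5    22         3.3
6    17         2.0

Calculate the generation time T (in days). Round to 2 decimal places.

3.31

lx = nx/n0 = nx/120: 1, 0.69167…, 0.48333…, 0.36667…, 0.25833…, 0.18333…, 0.14167…
lx·mx: 0, 0, 1.111667…, 2.456667…, 0.645833…, 0.605…, 0.283333… → R0 = 5.1025…
x·lx·mx: 0, 0, 2.223333…, 7.37…, 2.583333…, 3.025…, 1.7… → Σ = 16.901667…
T = 16.901667… / 5.1025… = 3.312429… → 3.31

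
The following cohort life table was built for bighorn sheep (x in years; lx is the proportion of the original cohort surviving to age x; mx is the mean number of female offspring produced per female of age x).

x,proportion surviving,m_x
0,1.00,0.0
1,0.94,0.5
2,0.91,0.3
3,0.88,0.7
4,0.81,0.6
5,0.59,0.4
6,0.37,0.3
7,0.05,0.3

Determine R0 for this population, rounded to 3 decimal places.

2.207

lx·mx by age: 0, 0.47, 0.273, 0.616, 0.486, 0.236, 0.111, 0.015
R0 = Σ lx·mx = 2.207 → 2.207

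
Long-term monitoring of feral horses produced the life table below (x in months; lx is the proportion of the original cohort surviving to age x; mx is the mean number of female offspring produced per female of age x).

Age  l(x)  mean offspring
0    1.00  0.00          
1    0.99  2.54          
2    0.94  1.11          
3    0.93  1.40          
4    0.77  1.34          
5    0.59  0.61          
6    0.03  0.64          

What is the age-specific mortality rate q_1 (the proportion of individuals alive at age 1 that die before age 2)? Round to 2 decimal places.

q_1 = (l_1 − l_2) / l_1 = (0.99 − 0.94) / 0.99
     = 0.05 / 0.99 = 0.050505… → 0.05

0.05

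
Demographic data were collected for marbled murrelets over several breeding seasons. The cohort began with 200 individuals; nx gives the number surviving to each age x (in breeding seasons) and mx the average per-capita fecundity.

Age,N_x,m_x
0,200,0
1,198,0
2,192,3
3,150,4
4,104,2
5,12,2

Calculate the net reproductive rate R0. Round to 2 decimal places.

lx = nx/n0 = nx/200: 1, 0.99, 0.96, 0.75, 0.52, 0.06
lx·mx by age: 0, 0, 2.88, 3, 1.04, 0.12
R0 = Σ lx·mx = 7.04 → 7.04

7.04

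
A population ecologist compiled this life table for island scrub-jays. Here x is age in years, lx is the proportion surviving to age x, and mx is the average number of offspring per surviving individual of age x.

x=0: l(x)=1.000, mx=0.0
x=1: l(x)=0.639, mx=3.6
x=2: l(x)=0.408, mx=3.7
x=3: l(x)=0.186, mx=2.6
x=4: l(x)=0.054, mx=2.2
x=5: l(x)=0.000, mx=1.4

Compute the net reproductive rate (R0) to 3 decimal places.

lx·mx by age: 0, 2.3004, 1.5096, 0.4836, 0.1188, 0
R0 = Σ lx·mx = 4.4124 → 4.412

4.412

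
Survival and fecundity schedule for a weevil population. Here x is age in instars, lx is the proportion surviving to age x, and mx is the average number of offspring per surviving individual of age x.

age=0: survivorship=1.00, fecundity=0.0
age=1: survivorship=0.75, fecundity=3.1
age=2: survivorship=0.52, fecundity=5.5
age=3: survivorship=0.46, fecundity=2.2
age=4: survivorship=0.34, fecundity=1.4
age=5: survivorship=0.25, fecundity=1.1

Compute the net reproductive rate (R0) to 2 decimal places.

lx·mx by age: 0, 2.325, 2.86, 1.012, 0.476, 0.275
R0 = Σ lx·mx = 6.948 → 6.95

6.95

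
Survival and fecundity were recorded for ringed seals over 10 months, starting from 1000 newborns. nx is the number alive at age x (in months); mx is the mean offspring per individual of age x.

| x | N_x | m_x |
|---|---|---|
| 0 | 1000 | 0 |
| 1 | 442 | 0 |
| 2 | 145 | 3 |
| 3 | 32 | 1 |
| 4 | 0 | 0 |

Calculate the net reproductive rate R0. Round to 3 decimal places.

lx = nx/n0 = nx/1000: 1, 0.442, 0.145, 0.032, 0
lx·mx by age: 0, 0, 0.435, 0.032, 0
R0 = Σ lx·mx = 0.467 → 0.467

0.467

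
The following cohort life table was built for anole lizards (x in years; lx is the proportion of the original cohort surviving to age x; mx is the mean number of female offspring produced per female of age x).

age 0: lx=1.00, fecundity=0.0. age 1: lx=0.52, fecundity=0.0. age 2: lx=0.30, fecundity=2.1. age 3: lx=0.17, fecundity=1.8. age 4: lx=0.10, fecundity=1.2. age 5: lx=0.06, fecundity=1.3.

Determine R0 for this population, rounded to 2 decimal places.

lx·mx by age: 0, 0, 0.63, 0.306, 0.12, 0.078
R0 = Σ lx·mx = 1.134 → 1.13

1.13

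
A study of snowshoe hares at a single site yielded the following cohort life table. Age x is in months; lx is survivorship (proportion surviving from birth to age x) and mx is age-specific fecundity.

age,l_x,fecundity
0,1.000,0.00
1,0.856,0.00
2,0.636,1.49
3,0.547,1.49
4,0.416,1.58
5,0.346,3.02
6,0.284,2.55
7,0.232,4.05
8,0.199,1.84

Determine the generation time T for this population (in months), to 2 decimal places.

lx·mx: 0, 0, 0.94764, 0.81503, 0.65728, 1.04492, 0.7242, 0.9396, 0.36616 → R0 = 5.49483
x·lx·mx: 0, 0, 1.89528, 2.44509, 2.62912, 5.2246, 4.3452, 6.5772, 2.92928 → Σ = 26.04577
T = 26.04577 / 5.49483 = 4.74005… → 4.74

4.74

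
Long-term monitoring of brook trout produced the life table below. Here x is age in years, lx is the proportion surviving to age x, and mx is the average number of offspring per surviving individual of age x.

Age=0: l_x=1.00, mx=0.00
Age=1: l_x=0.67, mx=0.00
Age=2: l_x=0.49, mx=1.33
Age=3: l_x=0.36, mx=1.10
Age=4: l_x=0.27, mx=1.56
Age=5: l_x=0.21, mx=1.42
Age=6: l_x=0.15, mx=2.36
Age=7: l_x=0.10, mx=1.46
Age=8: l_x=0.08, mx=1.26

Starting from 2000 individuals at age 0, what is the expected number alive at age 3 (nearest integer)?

Expected survivors = N0 · l_3 = 2000 × 0.36 = 720 → 720

720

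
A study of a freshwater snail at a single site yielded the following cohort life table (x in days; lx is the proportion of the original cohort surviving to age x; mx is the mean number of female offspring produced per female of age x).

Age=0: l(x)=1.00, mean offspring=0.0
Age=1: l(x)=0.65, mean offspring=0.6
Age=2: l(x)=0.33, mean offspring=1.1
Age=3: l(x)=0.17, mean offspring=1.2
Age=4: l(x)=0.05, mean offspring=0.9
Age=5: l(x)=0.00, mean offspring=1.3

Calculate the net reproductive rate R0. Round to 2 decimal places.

lx·mx by age: 0, 0.39, 0.363, 0.204, 0.045, 0
R0 = Σ lx·mx = 1.002 → 1.00

1.00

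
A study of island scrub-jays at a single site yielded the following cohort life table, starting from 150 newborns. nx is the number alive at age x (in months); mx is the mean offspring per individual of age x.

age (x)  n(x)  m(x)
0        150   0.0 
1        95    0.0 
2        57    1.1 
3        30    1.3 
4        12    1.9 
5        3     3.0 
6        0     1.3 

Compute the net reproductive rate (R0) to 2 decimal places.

lx = nx/n0 = nx/150: 1, 0.63333…, 0.38, 0.2, 0.08, 0.02, 0
lx·mx by age: 0, 0, 0.418, 0.26, 0.152, 0.06, 0
R0 = Σ lx·mx = 0.89… → 0.89

0.89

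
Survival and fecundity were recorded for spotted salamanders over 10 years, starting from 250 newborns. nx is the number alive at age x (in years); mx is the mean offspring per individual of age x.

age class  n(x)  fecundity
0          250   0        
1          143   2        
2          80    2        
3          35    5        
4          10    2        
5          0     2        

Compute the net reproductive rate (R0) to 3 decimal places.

2.564

lx = nx/n0 = nx/250: 1, 0.572, 0.32, 0.14, 0.04, 0
lx·mx by age: 0, 1.144, 0.64, 0.7, 0.08, 0
R0 = Σ lx·mx = 2.564 → 2.564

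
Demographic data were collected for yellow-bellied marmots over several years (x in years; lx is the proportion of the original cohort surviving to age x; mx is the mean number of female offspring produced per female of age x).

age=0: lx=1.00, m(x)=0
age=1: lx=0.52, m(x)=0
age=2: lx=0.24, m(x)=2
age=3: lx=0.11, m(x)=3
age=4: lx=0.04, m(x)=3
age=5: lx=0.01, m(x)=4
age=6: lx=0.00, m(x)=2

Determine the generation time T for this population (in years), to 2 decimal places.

lx·mx: 0, 0, 0.48, 0.33, 0.12, 0.04, 0 → R0 = 0.97
x·lx·mx: 0, 0, 0.96, 0.99, 0.48, 0.2, 0 → Σ = 2.63
T = 2.63 / 0.97 = 2.71134… → 2.71

2.71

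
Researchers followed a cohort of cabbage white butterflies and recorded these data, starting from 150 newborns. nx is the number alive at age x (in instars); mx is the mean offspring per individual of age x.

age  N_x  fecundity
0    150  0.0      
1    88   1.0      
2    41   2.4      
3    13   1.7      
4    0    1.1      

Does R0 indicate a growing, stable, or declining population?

lx = nx/n0 = nx/150: 1, 0.58667…, 0.27333…, 0.08667…, 0
R0 = Σ lx·mx = 0 + 0.586667… + 0.656… + 0.147333… + 0 = 1.39…
R0 > 1, so the population is growing.

growing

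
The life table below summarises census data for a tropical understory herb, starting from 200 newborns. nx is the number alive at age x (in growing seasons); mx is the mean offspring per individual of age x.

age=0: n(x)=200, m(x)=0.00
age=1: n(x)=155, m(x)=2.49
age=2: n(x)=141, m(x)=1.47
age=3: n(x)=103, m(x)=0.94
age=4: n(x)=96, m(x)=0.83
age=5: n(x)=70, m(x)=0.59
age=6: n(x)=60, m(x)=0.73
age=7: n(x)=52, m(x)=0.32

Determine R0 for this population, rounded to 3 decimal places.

4.357

lx = nx/n0 = nx/200: 1, 0.775, 0.705, 0.515, 0.48, 0.35, 0.3, 0.26
lx·mx by age: 0, 1.92975, 1.03635, 0.4841, 0.3984, 0.2065, 0.219, 0.0832
R0 = Σ lx·mx = 4.3573 → 4.357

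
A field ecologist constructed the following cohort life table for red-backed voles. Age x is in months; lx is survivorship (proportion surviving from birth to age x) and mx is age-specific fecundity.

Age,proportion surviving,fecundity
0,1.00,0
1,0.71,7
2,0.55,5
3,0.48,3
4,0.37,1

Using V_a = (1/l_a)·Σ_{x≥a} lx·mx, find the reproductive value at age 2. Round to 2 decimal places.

8.29

lx·mx for x ≥ 2: 2.75, 1.44, 0.37 → sum = 4.56
V_2 = 4.56 / l_2 = 4.56 / 0.55 = 8.290909… → 8.29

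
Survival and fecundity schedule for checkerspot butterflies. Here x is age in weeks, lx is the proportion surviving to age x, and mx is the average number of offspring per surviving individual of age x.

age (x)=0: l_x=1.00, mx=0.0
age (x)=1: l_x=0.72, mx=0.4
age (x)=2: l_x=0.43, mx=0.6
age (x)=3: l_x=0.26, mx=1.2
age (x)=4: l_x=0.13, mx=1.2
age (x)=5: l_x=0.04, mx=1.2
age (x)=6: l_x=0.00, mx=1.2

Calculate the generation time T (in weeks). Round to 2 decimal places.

2.45

lx·mx: 0, 0.288, 0.258, 0.312, 0.156, 0.048, 0 → R0 = 1.062
x·lx·mx: 0, 0.288, 0.516, 0.936, 0.624, 0.24, 0 → Σ = 2.604
T = 2.604 / 1.062 = 2.451977… → 2.45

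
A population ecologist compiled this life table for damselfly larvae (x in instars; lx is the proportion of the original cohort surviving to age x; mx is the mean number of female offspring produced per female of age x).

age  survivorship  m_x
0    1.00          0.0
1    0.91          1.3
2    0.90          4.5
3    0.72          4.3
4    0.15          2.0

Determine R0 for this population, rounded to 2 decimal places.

8.63

lx·mx by age: 0, 1.183, 4.05, 3.096, 0.3
R0 = Σ lx·mx = 8.629 → 8.63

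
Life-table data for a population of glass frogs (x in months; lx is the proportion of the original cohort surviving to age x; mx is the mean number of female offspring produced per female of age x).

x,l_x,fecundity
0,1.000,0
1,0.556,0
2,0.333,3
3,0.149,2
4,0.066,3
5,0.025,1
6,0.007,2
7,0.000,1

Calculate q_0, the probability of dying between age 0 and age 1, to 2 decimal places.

q_0 = (l_0 − l_1) / l_0 = (1 − 0.556) / 1
     = 0.444 / 1 = 0.444 → 0.44

0.44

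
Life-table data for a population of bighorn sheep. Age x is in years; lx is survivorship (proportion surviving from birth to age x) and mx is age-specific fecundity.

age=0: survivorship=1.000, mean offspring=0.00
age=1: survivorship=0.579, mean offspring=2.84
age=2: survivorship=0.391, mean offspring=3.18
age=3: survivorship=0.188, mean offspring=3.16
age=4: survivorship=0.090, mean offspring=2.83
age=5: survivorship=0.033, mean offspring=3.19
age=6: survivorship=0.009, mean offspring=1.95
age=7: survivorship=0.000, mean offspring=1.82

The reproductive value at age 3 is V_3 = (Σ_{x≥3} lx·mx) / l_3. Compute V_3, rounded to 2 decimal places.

lx·mx for x ≥ 3: 0.59408, 0.2547, 0.10527, 0.01755, 0 → sum = 0.9716
V_3 = 0.9716 / l_3 = 0.9716 / 0.188 = 5.168085… → 5.17

5.17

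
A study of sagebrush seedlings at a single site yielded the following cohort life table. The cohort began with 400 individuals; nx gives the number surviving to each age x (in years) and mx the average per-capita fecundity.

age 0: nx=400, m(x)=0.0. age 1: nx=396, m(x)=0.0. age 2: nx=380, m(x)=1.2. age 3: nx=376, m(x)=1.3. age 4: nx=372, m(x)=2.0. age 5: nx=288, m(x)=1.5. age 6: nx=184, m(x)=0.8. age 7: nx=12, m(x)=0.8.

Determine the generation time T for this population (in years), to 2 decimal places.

3.72

lx = nx/n0 = nx/400: 1, 0.99, 0.95, 0.94, 0.93, 0.72, 0.46, 0.03
lx·mx: 0, 0, 1.14, 1.222, 1.86, 1.08, 0.368, 0.024 → R0 = 5.694
x·lx·mx: 0, 0, 2.28, 3.666, 7.44, 5.4, 2.208, 0.168 → Σ = 21.162
T = 21.162 / 5.694 = 3.716544… → 3.72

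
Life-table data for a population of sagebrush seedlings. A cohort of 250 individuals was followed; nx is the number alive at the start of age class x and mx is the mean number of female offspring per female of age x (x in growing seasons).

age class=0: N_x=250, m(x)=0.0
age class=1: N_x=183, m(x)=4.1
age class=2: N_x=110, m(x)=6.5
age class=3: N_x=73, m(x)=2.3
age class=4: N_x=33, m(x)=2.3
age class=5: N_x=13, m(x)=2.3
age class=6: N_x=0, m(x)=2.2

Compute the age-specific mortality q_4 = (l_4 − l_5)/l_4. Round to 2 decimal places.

0.61

lx = nx/n0 = nx/250: 1, 0.732, 0.44, 0.292, 0.132, 0.052, 0
q_4 = (l_4 − l_5) / l_4 = (0.132 − 0.052) / 0.132
     = 0.08 / 0.132 = 0.606061… → 0.61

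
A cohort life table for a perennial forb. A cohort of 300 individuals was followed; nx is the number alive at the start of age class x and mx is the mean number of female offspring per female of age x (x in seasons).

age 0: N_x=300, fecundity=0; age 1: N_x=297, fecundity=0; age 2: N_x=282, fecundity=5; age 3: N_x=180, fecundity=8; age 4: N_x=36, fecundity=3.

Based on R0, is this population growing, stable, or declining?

lx = nx/n0 = nx/300: 1, 0.99, 0.94, 0.6, 0.12
R0 = Σ lx·mx = 0 + 0 + 4.7 + 4.8 + 0.36 = 9.86
R0 > 1, so the population is growing.

growing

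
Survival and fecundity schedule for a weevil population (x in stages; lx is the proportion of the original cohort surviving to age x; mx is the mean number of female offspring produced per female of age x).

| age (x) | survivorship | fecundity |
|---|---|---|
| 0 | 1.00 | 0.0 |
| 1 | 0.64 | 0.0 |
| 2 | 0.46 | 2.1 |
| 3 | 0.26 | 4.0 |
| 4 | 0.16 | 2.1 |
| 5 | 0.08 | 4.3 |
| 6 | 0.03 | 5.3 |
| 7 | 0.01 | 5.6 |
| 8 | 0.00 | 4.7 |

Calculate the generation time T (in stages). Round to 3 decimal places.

3.262

lx·mx: 0, 0, 0.966, 1.04, 0.336, 0.344, 0.159, 0.056, 0 → R0 = 2.901
x·lx·mx: 0, 0, 1.932, 3.12, 1.344, 1.72, 0.954, 0.392, 0 → Σ = 9.462
T = 9.462 / 2.901 = 3.261634… → 3.262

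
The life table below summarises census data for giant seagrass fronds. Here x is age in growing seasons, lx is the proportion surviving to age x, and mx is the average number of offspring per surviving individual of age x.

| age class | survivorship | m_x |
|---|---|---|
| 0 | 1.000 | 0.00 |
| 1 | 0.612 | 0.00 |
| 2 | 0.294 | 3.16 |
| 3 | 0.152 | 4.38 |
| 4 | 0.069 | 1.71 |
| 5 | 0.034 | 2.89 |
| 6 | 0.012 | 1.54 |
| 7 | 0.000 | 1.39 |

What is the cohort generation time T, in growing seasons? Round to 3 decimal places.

lx·mx: 0, 0, 0.92904, 0.66576, 0.11799, 0.09826, 0.01848, 0 → R0 = 1.82953
x·lx·mx: 0, 0, 1.85808, 1.99728, 0.47196, 0.4913, 0.11088, 0 → Σ = 4.9295
T = 4.9295 / 1.82953 = 2.694408… → 2.694

2.694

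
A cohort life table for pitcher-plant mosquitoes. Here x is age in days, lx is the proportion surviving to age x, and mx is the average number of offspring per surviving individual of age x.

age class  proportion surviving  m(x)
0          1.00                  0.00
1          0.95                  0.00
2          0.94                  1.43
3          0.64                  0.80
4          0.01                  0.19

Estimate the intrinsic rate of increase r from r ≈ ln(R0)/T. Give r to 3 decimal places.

R0 = Σ lx·mx = 0 + 0 + 1.3442 + 0.512 + 0.0019 = 1.8581
Σ x·lx·mx = 4.232; T = 4.232/1.8581 = 2.2776…
r ≈ ln(R0)/T = ln(1.8581)/2.2776… = 0.27202… → 0.272

0.272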